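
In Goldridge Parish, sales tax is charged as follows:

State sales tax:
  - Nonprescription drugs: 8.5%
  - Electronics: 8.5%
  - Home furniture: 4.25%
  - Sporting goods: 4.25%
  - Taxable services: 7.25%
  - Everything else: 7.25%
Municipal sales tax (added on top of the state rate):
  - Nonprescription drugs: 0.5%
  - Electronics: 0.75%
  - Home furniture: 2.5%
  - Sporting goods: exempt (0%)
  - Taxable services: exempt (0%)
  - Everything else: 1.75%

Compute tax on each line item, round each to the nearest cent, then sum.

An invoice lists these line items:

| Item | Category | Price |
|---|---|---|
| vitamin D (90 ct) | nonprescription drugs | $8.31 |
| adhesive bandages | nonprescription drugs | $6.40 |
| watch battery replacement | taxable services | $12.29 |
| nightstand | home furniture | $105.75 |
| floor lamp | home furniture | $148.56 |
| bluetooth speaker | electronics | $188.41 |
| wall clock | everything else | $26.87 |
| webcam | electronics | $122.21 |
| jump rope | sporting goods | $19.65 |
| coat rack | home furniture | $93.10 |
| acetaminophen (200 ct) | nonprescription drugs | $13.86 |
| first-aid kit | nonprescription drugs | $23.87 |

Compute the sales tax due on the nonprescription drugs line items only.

$4.73

Vitamin D (90 ct) $8.31: nonprescription drugs → 8.5% + 0.5% municipal = 9% → $0.75
Adhesive bandages $6.40: nonprescription drugs → 8.5% + 0.5% municipal = 9% → $0.58
Acetaminophen (200 ct) $13.86: nonprescription drugs → 8.5% + 0.5% municipal = 9% → $1.25
First-aid kit $23.87: nonprescription drugs → 8.5% + 0.5% municipal = 9% → $2.15
Tax on nonprescription drugs = $0.75 + $0.58 + $1.25 + $2.15 = $4.73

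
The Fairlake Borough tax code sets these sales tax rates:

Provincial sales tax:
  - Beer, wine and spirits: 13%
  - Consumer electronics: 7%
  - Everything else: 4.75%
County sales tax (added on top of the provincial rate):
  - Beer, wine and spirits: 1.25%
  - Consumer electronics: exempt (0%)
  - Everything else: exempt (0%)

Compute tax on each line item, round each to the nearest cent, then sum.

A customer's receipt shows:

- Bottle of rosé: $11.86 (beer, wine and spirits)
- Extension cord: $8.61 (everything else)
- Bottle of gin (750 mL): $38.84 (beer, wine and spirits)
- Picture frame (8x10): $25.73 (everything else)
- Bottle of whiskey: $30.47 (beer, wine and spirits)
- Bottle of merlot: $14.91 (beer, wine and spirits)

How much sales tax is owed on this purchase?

Bottle of rosé $11.86: beer, wine and spirits → 13% + 1.25% county = 14.25% → $1.69
Extension cord $8.61: everything else → 4.75% + 0% county = 4.75% → $0.41
Bottle of gin (750 mL) $38.84: beer, wine and spirits → 13% + 1.25% county = 14.25% → $5.53
Picture frame (8x10) $25.73: everything else → 4.75% + 0% county = 4.75% → $1.22
Bottle of whiskey $30.47: beer, wine and spirits → 13% + 1.25% county = 14.25% → $4.34
Bottle of merlot $14.91: beer, wine and spirits → 13% + 1.25% county = 14.25% → $2.12
Total tax = $1.69 + $0.41 + $5.53 + $1.22 + $4.34 + $2.12 = $15.31

$15.31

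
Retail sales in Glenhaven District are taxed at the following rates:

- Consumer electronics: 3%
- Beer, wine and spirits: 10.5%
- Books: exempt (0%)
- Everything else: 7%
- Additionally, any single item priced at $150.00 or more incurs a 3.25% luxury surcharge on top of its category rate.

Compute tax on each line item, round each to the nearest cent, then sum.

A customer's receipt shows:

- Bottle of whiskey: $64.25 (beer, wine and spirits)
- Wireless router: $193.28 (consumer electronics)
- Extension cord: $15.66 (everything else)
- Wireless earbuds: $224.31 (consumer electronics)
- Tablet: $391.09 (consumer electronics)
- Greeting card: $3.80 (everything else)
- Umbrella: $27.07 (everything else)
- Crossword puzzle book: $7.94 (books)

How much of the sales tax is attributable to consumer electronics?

$50.54

Wireless router $193.28: consumer electronics → 3% + 3.25% surcharge = 6.25% → $12.08
Wireless earbuds $224.31: consumer electronics → 3% + 3.25% surcharge = 6.25% → $14.02
Tablet $391.09: consumer electronics → 3% + 3.25% surcharge = 6.25% → $24.44
Tax on consumer electronics = $12.08 + $14.02 + $24.44 = $50.54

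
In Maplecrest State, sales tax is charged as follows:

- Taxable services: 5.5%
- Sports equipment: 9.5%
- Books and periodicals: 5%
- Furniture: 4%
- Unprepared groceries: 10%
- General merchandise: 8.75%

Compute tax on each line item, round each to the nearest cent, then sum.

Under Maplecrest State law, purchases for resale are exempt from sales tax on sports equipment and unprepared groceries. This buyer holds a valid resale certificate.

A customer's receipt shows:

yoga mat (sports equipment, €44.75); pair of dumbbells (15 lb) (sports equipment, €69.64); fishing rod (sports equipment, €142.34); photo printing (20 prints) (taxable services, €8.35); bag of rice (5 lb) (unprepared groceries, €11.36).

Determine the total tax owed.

Yoga mat €44.75: sports equipment, buyer-exempt → 0% → €0.00
Pair of dumbbells (15 lb) €69.64: sports equipment, buyer-exempt → 0% → €0.00
Fishing rod €142.34: sports equipment, buyer-exempt → 0% → €0.00
Photo printing (20 prints) €8.35: taxable services → 5.5% → €0.46
Bag of rice (5 lb) €11.36: unprepared groceries, buyer-exempt → 0% → €0.00
Total tax = €0.46

€0.46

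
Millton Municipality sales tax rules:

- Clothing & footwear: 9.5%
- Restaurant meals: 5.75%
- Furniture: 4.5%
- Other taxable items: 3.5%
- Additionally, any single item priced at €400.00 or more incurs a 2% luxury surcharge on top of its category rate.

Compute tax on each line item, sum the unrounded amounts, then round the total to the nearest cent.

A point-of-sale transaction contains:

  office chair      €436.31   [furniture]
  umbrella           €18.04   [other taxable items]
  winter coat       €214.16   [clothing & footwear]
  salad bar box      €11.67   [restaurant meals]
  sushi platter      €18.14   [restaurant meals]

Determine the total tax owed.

Office chair €436.31: furniture → 4.5% + 2% surcharge = 6.5% → €28.36015
Umbrella €18.04: other taxable items → 3.5% → €0.6314
Winter coat €214.16: clothing & footwear → 9.5% → €20.3452
Salad bar box €11.67: restaurant meals → 5.75% → €0.671025
Sushi platter €18.14: restaurant meals → 5.75% → €1.04305
Unrounded tax sum = €51.050825 → €51.05

€51.05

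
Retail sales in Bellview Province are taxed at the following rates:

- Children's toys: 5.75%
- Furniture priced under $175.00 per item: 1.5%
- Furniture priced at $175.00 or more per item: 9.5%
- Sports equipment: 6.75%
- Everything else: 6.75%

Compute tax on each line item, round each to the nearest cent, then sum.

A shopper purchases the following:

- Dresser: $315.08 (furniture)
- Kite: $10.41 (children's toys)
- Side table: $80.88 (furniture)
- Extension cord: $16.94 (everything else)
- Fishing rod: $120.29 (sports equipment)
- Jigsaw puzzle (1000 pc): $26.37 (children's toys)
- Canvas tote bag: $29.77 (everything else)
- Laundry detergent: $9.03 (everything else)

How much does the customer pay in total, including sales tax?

Dresser $315.08: furniture, $175.00 or more → 9.5% → $29.93
Kite $10.41: children's toys → 5.75% → $0.60
Side table $80.88: furniture, under $175.00 → 1.5% → $1.21
Extension cord $16.94: everything else → 6.75% → $1.14
Fishing rod $120.29: sports equipment → 6.75% → $8.12
Jigsaw puzzle (1000 pc) $26.37: children's toys → 5.75% → $1.52
Canvas tote bag $29.77: everything else → 6.75% → $2.01
Laundry detergent $9.03: everything else → 6.75% → $0.61
Subtotal = $608.77; tax = $45.14; total due = $653.91

$653.91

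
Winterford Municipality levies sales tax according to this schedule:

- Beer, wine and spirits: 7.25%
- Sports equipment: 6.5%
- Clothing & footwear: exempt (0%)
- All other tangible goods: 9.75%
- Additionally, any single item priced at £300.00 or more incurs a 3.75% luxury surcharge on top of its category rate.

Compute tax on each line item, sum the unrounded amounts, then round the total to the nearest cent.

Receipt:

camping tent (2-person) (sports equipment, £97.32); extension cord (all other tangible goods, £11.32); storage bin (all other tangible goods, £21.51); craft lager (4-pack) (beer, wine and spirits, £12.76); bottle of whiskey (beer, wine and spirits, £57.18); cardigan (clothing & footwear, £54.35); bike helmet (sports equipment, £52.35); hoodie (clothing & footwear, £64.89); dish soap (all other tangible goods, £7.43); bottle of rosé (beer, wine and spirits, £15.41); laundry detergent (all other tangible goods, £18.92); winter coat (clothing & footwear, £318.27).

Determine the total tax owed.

£33.62

Camping tent (2-person) £97.32: sports equipment → 6.5% → £6.3258
Extension cord £11.32: all other tangible goods → 9.75% → £1.1037
Storage bin £21.51: all other tangible goods → 9.75% → £2.097225
Craft lager (4-pack) £12.76: beer, wine and spirits → 7.25% → £0.9251
Bottle of whiskey £57.18: beer, wine and spirits → 7.25% → £4.14555
Cardigan £54.35: clothing & footwear → 0% → £0.00
Bike helmet £52.35: sports equipment → 6.5% → £3.40275
Hoodie £64.89: clothing & footwear → 0% → £0.00
Dish soap £7.43: all other tangible goods → 9.75% → £0.724425
Bottle of rosé £15.41: beer, wine and spirits → 7.25% → £1.117225
Laundry detergent £18.92: all other tangible goods → 9.75% → £1.8447
Winter coat £318.27: clothing & footwear → 0% + 3.75% surcharge = 3.75% → £11.935125
Unrounded tax sum = £33.6216 → £33.62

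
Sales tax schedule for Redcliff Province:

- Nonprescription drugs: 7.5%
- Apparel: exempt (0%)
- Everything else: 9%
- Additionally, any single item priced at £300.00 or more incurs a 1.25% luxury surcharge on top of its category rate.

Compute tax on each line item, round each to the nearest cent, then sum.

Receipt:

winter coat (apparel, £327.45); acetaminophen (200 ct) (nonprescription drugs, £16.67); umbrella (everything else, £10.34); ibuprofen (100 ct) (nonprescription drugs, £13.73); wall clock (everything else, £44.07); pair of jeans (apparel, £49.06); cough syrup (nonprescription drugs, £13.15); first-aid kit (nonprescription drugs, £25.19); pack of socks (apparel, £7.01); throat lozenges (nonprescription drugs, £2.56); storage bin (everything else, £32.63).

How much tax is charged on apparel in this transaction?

Winter coat £327.45: apparel → 0% + 1.25% surcharge = 1.25% → £4.09
Pair of jeans £49.06: apparel → 0% → £0.00
Pack of socks £7.01: apparel → 0% → £0.00
Tax on apparel = £4.09 + £0.00 + £0.00 = £4.09

£4.09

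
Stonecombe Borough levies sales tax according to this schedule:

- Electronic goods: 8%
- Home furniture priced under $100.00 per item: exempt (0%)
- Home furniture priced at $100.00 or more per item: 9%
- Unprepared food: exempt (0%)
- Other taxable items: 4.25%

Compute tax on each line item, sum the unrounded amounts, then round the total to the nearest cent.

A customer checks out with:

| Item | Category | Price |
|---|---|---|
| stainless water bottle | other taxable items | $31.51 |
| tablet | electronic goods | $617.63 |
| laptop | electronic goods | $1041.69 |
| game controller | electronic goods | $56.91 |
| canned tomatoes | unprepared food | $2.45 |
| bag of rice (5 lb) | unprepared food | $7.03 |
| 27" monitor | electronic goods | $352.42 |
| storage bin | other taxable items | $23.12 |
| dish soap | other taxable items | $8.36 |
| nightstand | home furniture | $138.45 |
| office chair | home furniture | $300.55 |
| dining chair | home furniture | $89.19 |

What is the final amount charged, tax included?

$2876.99

Stainless water bottle $31.51: other taxable items → 4.25% → $1.339175
Tablet $617.63: electronic goods → 8% → $49.4104
Laptop $1041.69: electronic goods → 8% → $83.3352
Game controller $56.91: electronic goods → 8% → $4.5528
Canned tomatoes $2.45: unprepared food → 0% → $0.00
Bag of rice (5 lb) $7.03: unprepared food → 0% → $0.00
27" monitor $352.42: electronic goods → 8% → $28.1936
Storage bin $23.12: other taxable items → 4.25% → $0.9826
Dish soap $8.36: other taxable items → 4.25% → $0.3553
Nightstand $138.45: home furniture, $100.00 or more → 9% → $12.4605
Office chair $300.55: home furniture, $100.00 or more → 9% → $27.0495
Dining chair $89.19: home furniture, under $100.00 → 0% → $0.00
Subtotal = $2669.31; unrounded tax = $207.679075 → $207.68; total due = $2876.99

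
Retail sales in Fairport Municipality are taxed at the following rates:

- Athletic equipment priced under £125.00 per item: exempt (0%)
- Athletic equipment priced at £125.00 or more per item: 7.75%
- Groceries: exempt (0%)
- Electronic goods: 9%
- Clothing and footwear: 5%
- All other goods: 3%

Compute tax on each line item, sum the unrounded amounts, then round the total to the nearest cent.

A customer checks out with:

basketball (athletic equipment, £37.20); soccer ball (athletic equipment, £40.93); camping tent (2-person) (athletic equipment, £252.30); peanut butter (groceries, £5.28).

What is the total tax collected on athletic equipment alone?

Basketball £37.20: athletic equipment, under £125.00 → 0% → £0.00
Soccer ball £40.93: athletic equipment, under £125.00 → 0% → £0.00
Camping tent (2-person) £252.30: athletic equipment, £125.00 or more → 7.75% → £19.55325
Tax on athletic equipment: unrounded sum = £19.55325 → £19.55

£19.55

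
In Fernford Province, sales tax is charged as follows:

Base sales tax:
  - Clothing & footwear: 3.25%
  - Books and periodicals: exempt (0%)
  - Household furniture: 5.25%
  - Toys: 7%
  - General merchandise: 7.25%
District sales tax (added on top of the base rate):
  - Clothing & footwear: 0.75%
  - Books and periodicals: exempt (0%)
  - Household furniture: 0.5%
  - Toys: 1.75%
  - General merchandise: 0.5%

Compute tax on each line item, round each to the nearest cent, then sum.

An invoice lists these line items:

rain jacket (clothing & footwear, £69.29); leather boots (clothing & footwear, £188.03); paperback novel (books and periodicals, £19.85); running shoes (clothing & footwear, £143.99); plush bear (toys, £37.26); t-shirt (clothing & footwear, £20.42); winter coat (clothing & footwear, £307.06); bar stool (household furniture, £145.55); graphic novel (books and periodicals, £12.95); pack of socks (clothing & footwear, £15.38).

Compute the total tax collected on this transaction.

£41.40

Rain jacket £69.29: clothing & footwear → 3.25% + 0.75% district = 4% → £2.77
Leather boots £188.03: clothing & footwear → 3.25% + 0.75% district = 4% → £7.52
Paperback novel £19.85: books and periodicals → 0% + 0% district = 0% → £0.00
Running shoes £143.99: clothing & footwear → 3.25% + 0.75% district = 4% → £5.76
Plush bear £37.26: toys → 7% + 1.75% district = 8.75% → £3.26
T-shirt £20.42: clothing & footwear → 3.25% + 0.75% district = 4% → £0.82
Winter coat £307.06: clothing & footwear → 3.25% + 0.75% district = 4% → £12.28
Bar stool £145.55: household furniture → 5.25% + 0.5% district = 5.75% → £8.37
Graphic novel £12.95: books and periodicals → 0% + 0% district = 0% → £0.00
Pack of socks £15.38: clothing & footwear → 3.25% + 0.75% district = 4% → £0.62
Total tax = £2.77 + £7.52 + £5.76 + £3.26 + £0.82 + £12.28 + £8.37 + £0.62 = £41.40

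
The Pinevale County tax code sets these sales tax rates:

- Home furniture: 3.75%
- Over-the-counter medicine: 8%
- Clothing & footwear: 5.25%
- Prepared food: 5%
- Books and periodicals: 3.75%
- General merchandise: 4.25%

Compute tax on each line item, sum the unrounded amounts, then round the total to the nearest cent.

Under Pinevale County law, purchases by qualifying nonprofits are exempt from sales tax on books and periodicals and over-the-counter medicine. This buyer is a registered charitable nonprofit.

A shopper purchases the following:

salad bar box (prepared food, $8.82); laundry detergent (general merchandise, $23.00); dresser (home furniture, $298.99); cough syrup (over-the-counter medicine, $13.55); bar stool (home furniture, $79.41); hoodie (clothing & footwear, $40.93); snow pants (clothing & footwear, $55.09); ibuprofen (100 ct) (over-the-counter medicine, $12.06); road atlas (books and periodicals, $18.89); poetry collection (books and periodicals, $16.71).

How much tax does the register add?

$20.65

Salad bar box $8.82: prepared food → 5% → $0.441
Laundry detergent $23.00: general merchandise → 4.25% → $0.9775
Dresser $298.99: home furniture → 3.75% → $11.212125
Cough syrup $13.55: over-the-counter medicine, buyer-exempt → 0% → $0.00
Bar stool $79.41: home furniture → 3.75% → $2.977875
Hoodie $40.93: clothing & footwear → 5.25% → $2.148825
Snow pants $55.09: clothing & footwear → 5.25% → $2.892225
Ibuprofen (100 ct) $12.06: over-the-counter medicine, buyer-exempt → 0% → $0.00
Road atlas $18.89: books and periodicals, buyer-exempt → 0% → $0.00
Poetry collection $16.71: books and periodicals, buyer-exempt → 0% → $0.00
Unrounded tax sum = $20.64955 → $20.65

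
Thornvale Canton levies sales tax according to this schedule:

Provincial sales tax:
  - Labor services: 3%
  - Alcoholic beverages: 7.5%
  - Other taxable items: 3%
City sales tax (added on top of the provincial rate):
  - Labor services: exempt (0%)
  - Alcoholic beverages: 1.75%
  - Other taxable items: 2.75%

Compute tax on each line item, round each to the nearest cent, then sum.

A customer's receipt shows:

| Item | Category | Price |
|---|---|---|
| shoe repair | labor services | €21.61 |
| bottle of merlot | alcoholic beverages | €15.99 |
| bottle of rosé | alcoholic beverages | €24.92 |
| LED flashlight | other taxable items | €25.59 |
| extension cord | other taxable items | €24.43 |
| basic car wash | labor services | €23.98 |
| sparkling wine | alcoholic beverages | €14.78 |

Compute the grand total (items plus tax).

Shoe repair €21.61: labor services → 3% + 0% city = 3% → €0.65
Bottle of merlot €15.99: alcoholic beverages → 7.5% + 1.75% city = 9.25% → €1.48
Bottle of rosé €24.92: alcoholic beverages → 7.5% + 1.75% city = 9.25% → €2.31
LED flashlight €25.59: other taxable items → 3% + 2.75% city = 5.75% → €1.47
Extension cord €24.43: other taxable items → 3% + 2.75% city = 5.75% → €1.40
Basic car wash €23.98: labor services → 3% + 0% city = 3% → €0.72
Sparkling wine €14.78: alcoholic beverages → 7.5% + 1.75% city = 9.25% → €1.37
Subtotal = €151.30; tax = €9.40; total due = €160.70

€160.70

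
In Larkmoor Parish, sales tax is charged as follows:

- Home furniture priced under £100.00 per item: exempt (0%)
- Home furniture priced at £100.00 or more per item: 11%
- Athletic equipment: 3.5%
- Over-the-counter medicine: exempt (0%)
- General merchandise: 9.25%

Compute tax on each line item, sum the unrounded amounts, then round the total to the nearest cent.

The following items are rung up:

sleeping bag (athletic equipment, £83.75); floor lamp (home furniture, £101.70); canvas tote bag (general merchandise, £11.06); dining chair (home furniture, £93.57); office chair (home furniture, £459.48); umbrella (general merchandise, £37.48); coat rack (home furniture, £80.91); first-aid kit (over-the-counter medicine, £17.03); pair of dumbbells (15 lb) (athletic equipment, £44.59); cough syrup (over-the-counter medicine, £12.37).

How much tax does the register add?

£70.71

Sleeping bag £83.75: athletic equipment → 3.5% → £2.93125
Floor lamp £101.70: home furniture, £100.00 or more → 11% → £11.187
Canvas tote bag £11.06: general merchandise → 9.25% → £1.02305
Dining chair £93.57: home furniture, under £100.00 → 0% → £0.00
Office chair £459.48: home furniture, £100.00 or more → 11% → £50.5428
Umbrella £37.48: general merchandise → 9.25% → £3.4669
Coat rack £80.91: home furniture, under £100.00 → 0% → £0.00
First-aid kit £17.03: over-the-counter medicine → 0% → £0.00
Pair of dumbbells (15 lb) £44.59: athletic equipment → 3.5% → £1.56065
Cough syrup £12.37: over-the-counter medicine → 0% → £0.00
Unrounded tax sum = £70.71165 → £70.71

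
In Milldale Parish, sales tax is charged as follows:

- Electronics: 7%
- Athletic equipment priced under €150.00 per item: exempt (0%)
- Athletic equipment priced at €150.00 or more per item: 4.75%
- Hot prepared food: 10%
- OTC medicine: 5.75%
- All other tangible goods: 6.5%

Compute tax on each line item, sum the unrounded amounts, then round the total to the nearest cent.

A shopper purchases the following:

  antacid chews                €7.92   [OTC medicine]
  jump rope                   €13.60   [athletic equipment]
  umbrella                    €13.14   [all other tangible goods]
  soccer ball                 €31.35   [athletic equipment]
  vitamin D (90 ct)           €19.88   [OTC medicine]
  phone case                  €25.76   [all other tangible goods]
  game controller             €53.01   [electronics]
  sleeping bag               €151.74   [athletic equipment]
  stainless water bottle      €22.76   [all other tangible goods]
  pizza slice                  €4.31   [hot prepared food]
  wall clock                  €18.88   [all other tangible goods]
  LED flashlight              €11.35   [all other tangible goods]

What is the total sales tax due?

€18.92

Antacid chews €7.92: OTC medicine → 5.75% → €0.4554
Jump rope €13.60: athletic equipment, under €150.00 → 0% → €0.00
Umbrella €13.14: all other tangible goods → 6.5% → €0.8541
Soccer ball €31.35: athletic equipment, under €150.00 → 0% → €0.00
Vitamin D (90 ct) €19.88: OTC medicine → 5.75% → €1.1431
Phone case €25.76: all other tangible goods → 6.5% → €1.6744
Game controller €53.01: electronics → 7% → €3.7107
Sleeping bag €151.74: athletic equipment, €150.00 or more → 4.75% → €7.20765
Stainless water bottle €22.76: all other tangible goods → 6.5% → €1.4794
Pizza slice €4.31: hot prepared food → 10% → €0.431
Wall clock €18.88: all other tangible goods → 6.5% → €1.2272
LED flashlight €11.35: all other tangible goods → 6.5% → €0.73775
Unrounded tax sum = €18.9207 → €18.92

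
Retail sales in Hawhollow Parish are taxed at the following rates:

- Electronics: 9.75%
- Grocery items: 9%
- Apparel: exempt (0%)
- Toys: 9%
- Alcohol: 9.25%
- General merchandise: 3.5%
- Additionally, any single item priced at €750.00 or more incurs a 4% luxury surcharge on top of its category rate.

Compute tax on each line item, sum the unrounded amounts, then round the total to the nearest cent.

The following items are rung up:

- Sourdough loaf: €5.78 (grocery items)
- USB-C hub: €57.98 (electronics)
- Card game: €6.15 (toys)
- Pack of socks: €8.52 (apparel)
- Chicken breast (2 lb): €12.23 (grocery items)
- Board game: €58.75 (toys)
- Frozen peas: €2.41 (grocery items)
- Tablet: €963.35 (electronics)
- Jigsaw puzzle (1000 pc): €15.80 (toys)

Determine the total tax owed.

€147.21

Sourdough loaf €5.78: grocery items → 9% → €0.5202
USB-C hub €57.98: electronics → 9.75% → €5.65305
Card game €6.15: toys → 9% → €0.5535
Pack of socks €8.52: apparel → 0% → €0.00
Chicken breast (2 lb) €12.23: grocery items → 9% → €1.1007
Board game €58.75: toys → 9% → €5.2875
Frozen peas €2.41: grocery items → 9% → €0.2169
Tablet €963.35: electronics → 9.75% + 4% surcharge = 13.75% → €132.460625
Jigsaw puzzle (1000 pc) €15.80: toys → 9% → €1.422
Unrounded tax sum = €147.214475 → €147.21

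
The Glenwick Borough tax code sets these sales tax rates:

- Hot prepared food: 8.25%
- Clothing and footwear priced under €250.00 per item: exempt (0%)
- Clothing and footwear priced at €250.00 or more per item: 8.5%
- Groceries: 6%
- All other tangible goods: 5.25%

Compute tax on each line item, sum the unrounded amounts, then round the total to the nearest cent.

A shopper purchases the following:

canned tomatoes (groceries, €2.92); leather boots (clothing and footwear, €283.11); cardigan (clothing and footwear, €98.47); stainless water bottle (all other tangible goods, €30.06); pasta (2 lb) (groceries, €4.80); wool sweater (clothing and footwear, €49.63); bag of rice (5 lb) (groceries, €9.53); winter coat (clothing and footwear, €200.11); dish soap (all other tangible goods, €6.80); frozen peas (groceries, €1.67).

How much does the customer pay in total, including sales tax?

Canned tomatoes €2.92: groceries → 6% → €0.1752
Leather boots €283.11: clothing and footwear, €250.00 or more → 8.5% → €24.06435
Cardigan €98.47: clothing and footwear, under €250.00 → 0% → €0.00
Stainless water bottle €30.06: all other tangible goods → 5.25% → €1.57815
Pasta (2 lb) €4.80: groceries → 6% → €0.288
Wool sweater €49.63: clothing and footwear, under €250.00 → 0% → €0.00
Bag of rice (5 lb) €9.53: groceries → 6% → €0.5718
Winter coat €200.11: clothing and footwear, under €250.00 → 0% → €0.00
Dish soap €6.80: all other tangible goods → 5.25% → €0.357
Frozen peas €1.67: groceries → 6% → €0.1002
Subtotal = €687.10; unrounded tax = €27.1347 → €27.13; total due = €714.23

€714.23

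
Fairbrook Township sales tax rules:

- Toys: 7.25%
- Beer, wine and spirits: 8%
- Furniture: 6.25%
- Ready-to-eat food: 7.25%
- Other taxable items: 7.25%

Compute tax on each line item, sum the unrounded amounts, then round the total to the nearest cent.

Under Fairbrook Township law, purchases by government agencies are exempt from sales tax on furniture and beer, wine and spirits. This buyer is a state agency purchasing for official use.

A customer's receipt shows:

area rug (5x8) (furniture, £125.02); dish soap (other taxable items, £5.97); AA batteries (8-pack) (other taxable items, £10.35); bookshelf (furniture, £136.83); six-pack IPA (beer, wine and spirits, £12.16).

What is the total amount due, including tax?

Area rug (5x8) £125.02: furniture, buyer-exempt → 0% → £0.00
Dish soap £5.97: other taxable items → 7.25% → £0.432825
AA batteries (8-pack) £10.35: other taxable items → 7.25% → £0.750375
Bookshelf £136.83: furniture, buyer-exempt → 0% → £0.00
Six-pack IPA £12.16: beer, wine and spirits, buyer-exempt → 0% → £0.00
Subtotal = £290.33; unrounded tax = £1.1832 → £1.18; total due = £291.51

£291.51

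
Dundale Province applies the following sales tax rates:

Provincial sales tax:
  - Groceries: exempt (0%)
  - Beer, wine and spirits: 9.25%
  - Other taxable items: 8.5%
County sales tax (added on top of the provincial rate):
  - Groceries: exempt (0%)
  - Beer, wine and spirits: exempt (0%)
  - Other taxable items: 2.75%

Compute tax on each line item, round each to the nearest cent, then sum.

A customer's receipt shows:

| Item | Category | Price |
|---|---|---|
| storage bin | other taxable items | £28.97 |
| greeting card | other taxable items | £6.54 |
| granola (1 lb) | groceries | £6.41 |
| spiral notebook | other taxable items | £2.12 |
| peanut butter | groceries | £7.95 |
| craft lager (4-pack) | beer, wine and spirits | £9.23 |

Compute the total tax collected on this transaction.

Storage bin £28.97: other taxable items → 8.5% + 2.75% county = 11.25% → £3.26
Greeting card £6.54: other taxable items → 8.5% + 2.75% county = 11.25% → £0.74
Granola (1 lb) £6.41: groceries → 0% + 0% county = 0% → £0.00
Spiral notebook £2.12: other taxable items → 8.5% + 2.75% county = 11.25% → £0.24
Peanut butter £7.95: groceries → 0% + 0% county = 0% → £0.00
Craft lager (4-pack) £9.23: beer, wine and spirits → 9.25% + 0% county = 9.25% → £0.85
Total tax = £3.26 + £0.74 + £0.24 + £0.85 = £5.09

£5.09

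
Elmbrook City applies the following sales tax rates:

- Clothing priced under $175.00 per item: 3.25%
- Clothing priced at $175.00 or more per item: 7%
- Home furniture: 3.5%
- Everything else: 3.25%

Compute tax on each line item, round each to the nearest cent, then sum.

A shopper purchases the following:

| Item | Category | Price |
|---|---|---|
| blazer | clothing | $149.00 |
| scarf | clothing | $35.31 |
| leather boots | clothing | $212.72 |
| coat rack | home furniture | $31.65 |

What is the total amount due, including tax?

$450.67

Blazer $149.00: clothing, under $175.00 → 3.25% → $4.84
Scarf $35.31: clothing, under $175.00 → 3.25% → $1.15
Leather boots $212.72: clothing, $175.00 or more → 7% → $14.89
Coat rack $31.65: home furniture → 3.5% → $1.11
Subtotal = $428.68; tax = $21.99; total due = $450.67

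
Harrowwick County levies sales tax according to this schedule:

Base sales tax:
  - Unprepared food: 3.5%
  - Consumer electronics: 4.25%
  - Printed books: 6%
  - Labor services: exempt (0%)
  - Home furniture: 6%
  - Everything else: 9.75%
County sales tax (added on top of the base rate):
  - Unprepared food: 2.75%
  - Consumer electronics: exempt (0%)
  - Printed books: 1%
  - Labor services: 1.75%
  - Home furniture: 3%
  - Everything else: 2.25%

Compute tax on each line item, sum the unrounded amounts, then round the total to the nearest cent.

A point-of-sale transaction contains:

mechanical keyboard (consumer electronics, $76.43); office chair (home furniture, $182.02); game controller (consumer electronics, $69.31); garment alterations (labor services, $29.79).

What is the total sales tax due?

$23.10

Mechanical keyboard $76.43: consumer electronics → 4.25% + 0% county = 4.25% → $3.248275
Office chair $182.02: home furniture → 6% + 3% county = 9% → $16.3818
Game controller $69.31: consumer electronics → 4.25% + 0% county = 4.25% → $2.945675
Garment alterations $29.79: labor services → 0% + 1.75% county = 1.75% → $0.521325
Unrounded tax sum = $23.097075 → $23.10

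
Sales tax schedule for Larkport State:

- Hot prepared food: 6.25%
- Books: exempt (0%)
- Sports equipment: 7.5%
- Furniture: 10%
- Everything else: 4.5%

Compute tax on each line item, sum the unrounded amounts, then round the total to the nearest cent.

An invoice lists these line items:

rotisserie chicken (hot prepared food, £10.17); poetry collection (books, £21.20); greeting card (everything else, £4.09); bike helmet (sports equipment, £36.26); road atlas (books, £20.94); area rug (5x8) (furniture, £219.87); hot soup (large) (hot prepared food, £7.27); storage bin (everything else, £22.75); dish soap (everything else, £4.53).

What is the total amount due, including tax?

£374.29

Rotisserie chicken £10.17: hot prepared food → 6.25% → £0.635625
Poetry collection £21.20: books → 0% → £0.00
Greeting card £4.09: everything else → 4.5% → £0.18405
Bike helmet £36.26: sports equipment → 7.5% → £2.7195
Road atlas £20.94: books → 0% → £0.00
Area rug (5x8) £219.87: furniture → 10% → £21.987
Hot soup (large) £7.27: hot prepared food → 6.25% → £0.454375
Storage bin £22.75: everything else → 4.5% → £1.02375
Dish soap £4.53: everything else → 4.5% → £0.20385
Subtotal = £347.08; unrounded tax = £27.20815 → £27.21; total due = £374.29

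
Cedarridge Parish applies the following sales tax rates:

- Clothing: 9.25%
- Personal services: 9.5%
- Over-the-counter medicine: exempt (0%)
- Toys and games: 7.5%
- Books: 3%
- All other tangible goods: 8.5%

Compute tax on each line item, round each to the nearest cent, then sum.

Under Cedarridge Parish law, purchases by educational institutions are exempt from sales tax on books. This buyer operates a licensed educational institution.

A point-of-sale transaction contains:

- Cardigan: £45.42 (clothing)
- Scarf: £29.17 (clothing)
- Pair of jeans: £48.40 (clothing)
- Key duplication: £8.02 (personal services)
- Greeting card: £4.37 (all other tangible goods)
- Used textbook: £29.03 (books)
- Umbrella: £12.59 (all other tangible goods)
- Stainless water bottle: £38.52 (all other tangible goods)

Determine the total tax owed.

£16.85

Cardigan £45.42: clothing → 9.25% → £4.20
Scarf £29.17: clothing → 9.25% → £2.70
Pair of jeans £48.40: clothing → 9.25% → £4.48
Key duplication £8.02: personal services → 9.5% → £0.76
Greeting card £4.37: all other tangible goods → 8.5% → £0.37
Used textbook £29.03: books, buyer-exempt → 0% → £0.00
Umbrella £12.59: all other tangible goods → 8.5% → £1.07
Stainless water bottle £38.52: all other tangible goods → 8.5% → £3.27
Total tax = £4.20 + £2.70 + £4.48 + £0.76 + £0.37 + £1.07 + £3.27 = £16.85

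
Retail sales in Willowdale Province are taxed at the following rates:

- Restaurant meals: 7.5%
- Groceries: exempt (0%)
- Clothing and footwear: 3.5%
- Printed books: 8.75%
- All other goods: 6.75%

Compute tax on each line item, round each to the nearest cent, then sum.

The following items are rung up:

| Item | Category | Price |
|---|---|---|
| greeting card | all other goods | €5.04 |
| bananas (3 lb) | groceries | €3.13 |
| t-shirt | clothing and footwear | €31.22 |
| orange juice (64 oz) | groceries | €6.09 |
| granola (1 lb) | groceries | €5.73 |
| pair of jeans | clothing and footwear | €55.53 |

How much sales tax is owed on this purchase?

€3.37

Greeting card €5.04: all other goods → 6.75% → €0.34
Bananas (3 lb) €3.13: groceries → 0% → €0.00
T-shirt €31.22: clothing and footwear → 3.5% → €1.09
Orange juice (64 oz) €6.09: groceries → 0% → €0.00
Granola (1 lb) €5.73: groceries → 0% → €0.00
Pair of jeans €55.53: clothing and footwear → 3.5% → €1.94
Total tax = €0.34 + €1.09 + €1.94 = €3.37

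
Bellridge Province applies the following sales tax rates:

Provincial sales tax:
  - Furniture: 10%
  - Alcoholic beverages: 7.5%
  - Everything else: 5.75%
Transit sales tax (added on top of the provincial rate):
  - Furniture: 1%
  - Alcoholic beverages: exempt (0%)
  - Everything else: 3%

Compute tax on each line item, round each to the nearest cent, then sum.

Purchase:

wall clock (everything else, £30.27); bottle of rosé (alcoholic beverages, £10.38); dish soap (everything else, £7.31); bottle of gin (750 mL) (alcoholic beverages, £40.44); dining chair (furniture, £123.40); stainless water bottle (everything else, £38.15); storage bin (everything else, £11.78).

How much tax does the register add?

£25.04

Wall clock £30.27: everything else → 5.75% + 3% transit = 8.75% → £2.65
Bottle of rosé £10.38: alcoholic beverages → 7.5% + 0% transit = 7.5% → £0.78
Dish soap £7.31: everything else → 5.75% + 3% transit = 8.75% → £0.64
Bottle of gin (750 mL) £40.44: alcoholic beverages → 7.5% + 0% transit = 7.5% → £3.03
Dining chair £123.40: furniture → 10% + 1% transit = 11% → £13.57
Stainless water bottle £38.15: everything else → 5.75% + 3% transit = 8.75% → £3.34
Storage bin £11.78: everything else → 5.75% + 3% transit = 8.75% → £1.03
Total tax = £2.65 + £0.78 + £0.64 + £3.03 + £13.57 + £3.34 + £1.03 = £25.04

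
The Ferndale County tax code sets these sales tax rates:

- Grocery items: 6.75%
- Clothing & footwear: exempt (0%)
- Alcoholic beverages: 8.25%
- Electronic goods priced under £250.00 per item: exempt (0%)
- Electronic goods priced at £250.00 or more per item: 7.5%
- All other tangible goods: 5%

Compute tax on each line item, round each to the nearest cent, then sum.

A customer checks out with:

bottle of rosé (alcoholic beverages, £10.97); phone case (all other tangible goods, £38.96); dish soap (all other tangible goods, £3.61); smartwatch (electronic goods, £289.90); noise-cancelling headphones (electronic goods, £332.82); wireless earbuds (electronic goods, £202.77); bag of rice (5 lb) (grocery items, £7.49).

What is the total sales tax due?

Bottle of rosé £10.97: alcoholic beverages → 8.25% → £0.91
Phone case £38.96: all other tangible goods → 5% → £1.95
Dish soap £3.61: all other tangible goods → 5% → £0.18
Smartwatch £289.90: electronic goods, £250.00 or more → 7.5% → £21.74
Noise-cancelling headphones £332.82: electronic goods, £250.00 or more → 7.5% → £24.96
Wireless earbuds £202.77: electronic goods, under £250.00 → 0% → £0.00
Bag of rice (5 lb) £7.49: grocery items → 6.75% → £0.51
Total tax = £0.91 + £1.95 + £0.18 + £21.74 + £24.96 + £0.51 = £50.25

£50.25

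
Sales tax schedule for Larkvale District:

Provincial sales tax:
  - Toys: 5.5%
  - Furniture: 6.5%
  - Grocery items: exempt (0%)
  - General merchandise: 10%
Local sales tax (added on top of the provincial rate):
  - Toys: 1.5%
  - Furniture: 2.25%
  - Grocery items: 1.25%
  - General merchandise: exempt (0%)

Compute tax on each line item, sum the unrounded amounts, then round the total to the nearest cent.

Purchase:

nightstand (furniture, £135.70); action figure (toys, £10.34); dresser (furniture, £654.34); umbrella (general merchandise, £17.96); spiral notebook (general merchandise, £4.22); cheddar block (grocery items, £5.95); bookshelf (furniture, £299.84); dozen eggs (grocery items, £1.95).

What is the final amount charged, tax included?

£1228.71

Nightstand £135.70: furniture → 6.5% + 2.25% local = 8.75% → £11.87375
Action figure £10.34: toys → 5.5% + 1.5% local = 7% → £0.7238
Dresser £654.34: furniture → 6.5% + 2.25% local = 8.75% → £57.25475
Umbrella £17.96: general merchandise → 10% + 0% local = 10% → £1.796
Spiral notebook £4.22: general merchandise → 10% + 0% local = 10% → £0.422
Cheddar block £5.95: grocery items → 0% + 1.25% local = 1.25% → £0.074375
Bookshelf £299.84: furniture → 6.5% + 2.25% local = 8.75% → £26.236
Dozen eggs £1.95: grocery items → 0% + 1.25% local = 1.25% → £0.024375
Subtotal = £1130.30; unrounded tax = £98.40505 → £98.41; total due = £1228.71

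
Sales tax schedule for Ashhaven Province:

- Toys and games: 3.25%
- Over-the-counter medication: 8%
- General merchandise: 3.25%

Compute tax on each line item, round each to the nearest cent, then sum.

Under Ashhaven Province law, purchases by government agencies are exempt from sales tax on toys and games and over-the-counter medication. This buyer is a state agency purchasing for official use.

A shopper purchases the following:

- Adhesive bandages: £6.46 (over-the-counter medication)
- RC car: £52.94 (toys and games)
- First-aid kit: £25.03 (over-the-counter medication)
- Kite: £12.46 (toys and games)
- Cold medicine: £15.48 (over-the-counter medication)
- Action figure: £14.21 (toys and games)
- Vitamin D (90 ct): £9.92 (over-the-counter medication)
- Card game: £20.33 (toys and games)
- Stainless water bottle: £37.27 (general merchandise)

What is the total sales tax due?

£1.21

Adhesive bandages £6.46: over-the-counter medication, buyer-exempt → 0% → £0.00
RC car £52.94: toys and games, buyer-exempt → 0% → £0.00
First-aid kit £25.03: over-the-counter medication, buyer-exempt → 0% → £0.00
Kite £12.46: toys and games, buyer-exempt → 0% → £0.00
Cold medicine £15.48: over-the-counter medication, buyer-exempt → 0% → £0.00
Action figure £14.21: toys and games, buyer-exempt → 0% → £0.00
Vitamin D (90 ct) £9.92: over-the-counter medication, buyer-exempt → 0% → £0.00
Card game £20.33: toys and games, buyer-exempt → 0% → £0.00
Stainless water bottle £37.27: general merchandise → 3.25% → £1.21
Total tax = £1.21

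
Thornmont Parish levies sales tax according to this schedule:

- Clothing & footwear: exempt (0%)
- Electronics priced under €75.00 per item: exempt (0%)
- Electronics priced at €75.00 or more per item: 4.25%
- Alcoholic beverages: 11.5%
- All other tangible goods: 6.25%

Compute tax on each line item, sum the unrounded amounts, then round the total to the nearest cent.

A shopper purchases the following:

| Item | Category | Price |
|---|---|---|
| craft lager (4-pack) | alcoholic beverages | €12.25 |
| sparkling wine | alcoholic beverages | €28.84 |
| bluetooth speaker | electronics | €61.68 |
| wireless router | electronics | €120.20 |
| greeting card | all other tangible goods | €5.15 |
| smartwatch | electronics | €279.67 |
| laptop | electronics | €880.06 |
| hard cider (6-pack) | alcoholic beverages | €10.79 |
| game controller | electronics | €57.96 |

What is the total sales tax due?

€60.69

Craft lager (4-pack) €12.25: alcoholic beverages → 11.5% → €1.40875
Sparkling wine €28.84: alcoholic beverages → 11.5% → €3.3166
Bluetooth speaker €61.68: electronics, under €75.00 → 0% → €0.00
Wireless router €120.20: electronics, €75.00 or more → 4.25% → €5.1085
Greeting card €5.15: all other tangible goods → 6.25% → €0.321875
Smartwatch €279.67: electronics, €75.00 or more → 4.25% → €11.885975
Laptop €880.06: electronics, €75.00 or more → 4.25% → €37.40255
Hard cider (6-pack) €10.79: alcoholic beverages → 11.5% → €1.24085
Game controller €57.96: electronics, under €75.00 → 0% → €0.00
Unrounded tax sum = €60.6851 → €60.69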